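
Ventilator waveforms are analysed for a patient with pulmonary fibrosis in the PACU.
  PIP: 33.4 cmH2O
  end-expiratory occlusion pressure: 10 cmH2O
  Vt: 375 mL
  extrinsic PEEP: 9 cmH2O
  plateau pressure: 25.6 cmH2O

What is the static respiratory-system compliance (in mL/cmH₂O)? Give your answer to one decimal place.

End-expiratory occlusion gives total PEEP = 10 cmH2O (intrinsic PEEP = 10 − 9 = 1). Use total PEEP for the elastic gradient.
Cstat = Vt / (Pplat − PEEPtotal) = 375 / (25.6 − 10) = 375 / 15.6 = 24.038 mL/cmH2O.

24.0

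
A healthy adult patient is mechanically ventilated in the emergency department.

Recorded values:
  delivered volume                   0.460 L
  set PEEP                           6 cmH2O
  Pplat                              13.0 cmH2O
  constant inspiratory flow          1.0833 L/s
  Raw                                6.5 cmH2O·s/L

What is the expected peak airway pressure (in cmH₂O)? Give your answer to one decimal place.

PIP = Pplat + Raw × flow = 13.0 + 6.5 × 1.0833 = 13.0 + 7.041 = 20.041 cmH2O.

20.0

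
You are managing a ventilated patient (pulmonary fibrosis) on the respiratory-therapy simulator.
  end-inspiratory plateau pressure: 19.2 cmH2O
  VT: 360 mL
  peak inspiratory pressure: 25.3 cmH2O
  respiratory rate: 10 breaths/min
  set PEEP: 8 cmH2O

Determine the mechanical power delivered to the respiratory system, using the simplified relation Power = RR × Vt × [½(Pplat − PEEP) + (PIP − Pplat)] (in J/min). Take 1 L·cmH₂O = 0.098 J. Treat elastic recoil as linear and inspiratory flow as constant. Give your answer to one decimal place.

4.1

Per-breath work = Vt × [½(Pplat−PEEP) + (PIP−Pplat)] = 0.360 × [0.5×11.2 + 6.1] = 0.360 × 11.7 = 4.212 L·cmH2O.
Power = 10 × 4.212 = 42.12 L·cmH2O/min.
× 0.098 J/(L·cmH2O) → 4.128 J/min.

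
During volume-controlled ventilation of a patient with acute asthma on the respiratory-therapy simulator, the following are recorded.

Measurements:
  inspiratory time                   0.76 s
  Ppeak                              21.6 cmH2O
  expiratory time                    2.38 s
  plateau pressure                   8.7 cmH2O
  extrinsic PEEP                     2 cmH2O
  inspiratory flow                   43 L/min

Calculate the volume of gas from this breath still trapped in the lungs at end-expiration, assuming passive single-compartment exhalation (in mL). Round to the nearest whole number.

Flow: 43 L/min ÷ 60 = 0.7167 L/s.
Vt = flow × Ti = 0.7167 L/s × 0.76 s × 1000 mL/L = 544.69 mL.
R = (PIP − Pplat)/V̇ = (21.6 − 8.7) / 0.7167 = 12.9/0.7167 = 17.999 cmH2O·s/L.
C = Vt/(Pplat − PEEP) = 544.69 / (8.7 − 2) = 544.69/6.7 = 81.297 mL/cmH2O.
τ = R × C = 17.999 × 0.0813 L/cmH2O = 1.463 s.
Fraction remaining = e^(−Te/τ) = e^(−2.38/1.463) = 0.1966.
Trapped volume = 544.69 × 0.1966 = 107.09 mL.

107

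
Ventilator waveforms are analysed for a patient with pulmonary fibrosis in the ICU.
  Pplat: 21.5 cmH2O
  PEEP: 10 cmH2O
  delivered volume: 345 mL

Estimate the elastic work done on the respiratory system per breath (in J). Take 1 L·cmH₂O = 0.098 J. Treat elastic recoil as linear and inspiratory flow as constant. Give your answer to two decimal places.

0.19

Elastic work ≈ ½ × (Pplat − PEEP) × Vt = 0.5 × (21.5 − 10) × 0.345 L = 0.5 × 11.5 × 0.345 = 1.984 L·cmH2O.
× 0.098 J/(L·cmH2O) → 0.1944 J.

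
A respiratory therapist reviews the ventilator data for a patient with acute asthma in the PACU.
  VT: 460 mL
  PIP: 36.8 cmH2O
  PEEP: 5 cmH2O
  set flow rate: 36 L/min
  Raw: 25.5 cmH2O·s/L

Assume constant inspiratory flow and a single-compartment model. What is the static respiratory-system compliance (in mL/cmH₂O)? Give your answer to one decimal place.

Flow: 36 L/min ÷ 60 = 0.6 L/s.
Equation of motion (constant flow): PIP = Vt/C + R·V̇ + PEEP.
Vt/C = PIP − R·V̇ − PEEP = 36.8 − 25.5×0.6 − 5 = 36.8 − 15.3 − 5 = 16.5 cmH2O.
C = Vt / 16.5 = 460 / 16.5 = 27.879 mL/cmH2O.

27.9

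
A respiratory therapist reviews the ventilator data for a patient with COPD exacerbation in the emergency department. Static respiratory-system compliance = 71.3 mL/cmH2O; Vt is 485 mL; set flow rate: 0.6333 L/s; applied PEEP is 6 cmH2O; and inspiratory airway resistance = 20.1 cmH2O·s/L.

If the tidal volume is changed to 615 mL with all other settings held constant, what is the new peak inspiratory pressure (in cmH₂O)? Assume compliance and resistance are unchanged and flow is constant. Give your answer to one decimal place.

PIP = Vt/C + R·V̇ + PEEP (constant-flow equation of motion).
Only the elastic term changes: ΔPIP = ΔVt / C = (615 − 485) / 71.3 = 1.823 cmH2O.
Original PIP = 485/71.3 + 20.1×0.6333 + 6 = 25.532 cmH2O; new PIP = 25.532 + (1.823) = 27.355 cmH2O.

27.4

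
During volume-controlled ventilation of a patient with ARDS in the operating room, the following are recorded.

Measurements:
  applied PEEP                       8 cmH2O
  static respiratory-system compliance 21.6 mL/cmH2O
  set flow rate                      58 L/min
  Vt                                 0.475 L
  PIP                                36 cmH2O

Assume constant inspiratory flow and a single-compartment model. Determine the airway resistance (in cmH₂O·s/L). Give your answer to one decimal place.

6.2

Flow: 58 L/min ÷ 60 = 0.9667 L/s.
Equation of motion (constant flow): PIP = Vt/C + R·V̇ + PEEP.
R·V̇ = PIP − Vt/C − PEEP = 36 − 475/21.6 − 8 = 36 − 21.991 − 8 = 6.009 cmH2O.
R = 6.009 / 0.9667 = 6.216 cmH2O·s/L.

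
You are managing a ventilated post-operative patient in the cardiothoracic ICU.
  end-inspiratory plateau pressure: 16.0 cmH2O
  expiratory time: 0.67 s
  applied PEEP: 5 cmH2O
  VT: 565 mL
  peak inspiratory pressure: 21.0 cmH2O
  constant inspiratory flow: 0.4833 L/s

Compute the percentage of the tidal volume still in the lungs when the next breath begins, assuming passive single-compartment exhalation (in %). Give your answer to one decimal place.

28.3

R = (PIP − Pplat)/V̇ = (21.0 − 16.0) / 0.4833 = 5.0/0.4833 = 10.346 cmH2O·s/L.
C = Vt/(Pplat − PEEP) = 565.0 / (16.0 − 5) = 565.0/11.0 = 51.364 mL/cmH2O.
τ = R × C = 10.346 × 0.05136 L/cmH2O = 0.5314 s.
Fraction remaining at end-expiration = e^(−Te/τ) = e^(−0.67/0.5314) = 0.2834 → 28.34%.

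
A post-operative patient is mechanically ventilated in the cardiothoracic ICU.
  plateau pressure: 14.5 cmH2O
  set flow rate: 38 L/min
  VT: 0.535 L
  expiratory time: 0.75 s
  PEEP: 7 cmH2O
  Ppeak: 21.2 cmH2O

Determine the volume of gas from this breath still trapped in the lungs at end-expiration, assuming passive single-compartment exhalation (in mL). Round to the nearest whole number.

Flow: 38 L/min ÷ 60 = 0.6333 L/s.
R = (PIP − Pplat)/V̇ = (21.2 − 14.5) / 0.6333 = 6.7/0.6333 = 10.58 cmH2O·s/L.
C = Vt/(Pplat − PEEP) = 535.0 / (14.5 − 7) = 535.0/7.5 = 71.333 mL/cmH2O.
τ = R × C = 10.58 × 0.07133 L/cmH2O = 0.7547 s.
Fraction remaining = e^(−Te/τ) = e^(−0.75/0.7547) = 0.3702.
Trapped volume = 535.0 × 0.3702 = 198.06 mL.

198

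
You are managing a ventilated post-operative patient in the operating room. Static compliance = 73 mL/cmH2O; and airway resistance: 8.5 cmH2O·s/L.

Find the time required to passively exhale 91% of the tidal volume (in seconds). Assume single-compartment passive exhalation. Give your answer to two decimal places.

τ = R × C = 8.5 × 73 mL/cmH2O = 8.5 × 0.073 L/cmH2O = 0.6205 s.
Exhaled fraction f = 1 − e^(−t/τ) → t = −τ·ln(1 − f) = −0.6205·ln(0.09) = 1.494 s.

1.49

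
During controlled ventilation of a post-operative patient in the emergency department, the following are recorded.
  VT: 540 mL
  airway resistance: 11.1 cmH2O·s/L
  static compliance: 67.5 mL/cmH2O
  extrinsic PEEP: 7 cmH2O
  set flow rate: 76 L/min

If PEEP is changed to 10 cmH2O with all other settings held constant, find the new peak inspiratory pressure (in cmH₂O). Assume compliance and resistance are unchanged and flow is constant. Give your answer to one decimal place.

Flow: 76 L/min ÷ 60 = 1.2667 L/s.
PIP = Vt/C + R·V̇ + PEEP (constant-flow equation of motion).
Only the baseline term changes: ΔPIP = ΔPEEP = 10 − 7 = 3.0 cmH2O.
Original PIP = 540/67.5 + 11.1×1.2667 + 7 = 29.06 cmH2O; new PIP = 29.06 + (3.0) = 32.06 cmH2O.

32.1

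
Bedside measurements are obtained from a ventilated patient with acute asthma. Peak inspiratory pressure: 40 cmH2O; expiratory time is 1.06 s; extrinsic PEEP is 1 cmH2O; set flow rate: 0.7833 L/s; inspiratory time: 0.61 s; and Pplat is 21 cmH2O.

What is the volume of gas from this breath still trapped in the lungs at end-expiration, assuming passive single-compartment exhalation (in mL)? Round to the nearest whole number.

77

Vt = flow × Ti = 0.7833 L/s × 0.61 s × 1000 mL/L = 477.81 mL.
R = (PIP − Pplat)/V̇ = (40 − 21) / 0.7833 = 19.0/0.7833 = 24.256 cmH2O·s/L.
C = Vt/(Pplat − PEEP) = 477.81 / (21 − 1) = 477.81/20.0 = 23.891 mL/cmH2O.
τ = R × C = 24.256 × 0.02389 L/cmH2O = 0.5795 s.
Fraction remaining = e^(−Te/τ) = e^(−1.06/0.5795) = 0.1605.
Trapped volume = 477.81 × 0.1605 = 76.689 mL.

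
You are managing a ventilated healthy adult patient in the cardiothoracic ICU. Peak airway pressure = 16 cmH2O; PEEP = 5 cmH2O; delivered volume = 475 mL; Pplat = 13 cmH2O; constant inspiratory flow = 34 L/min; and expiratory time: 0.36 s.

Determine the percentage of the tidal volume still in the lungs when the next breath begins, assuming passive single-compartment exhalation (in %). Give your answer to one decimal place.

31.8

Flow: 34 L/min ÷ 60 = 0.5667 L/s.
R = (PIP − Pplat)/V̇ = (16 − 13) / 0.5667 = 3.0/0.5667 = 5.294 cmH2O·s/L.
C = Vt/(Pplat − PEEP) = 475.0 / (13 − 5) = 475.0/8.0 = 59.375 mL/cmH2O.
τ = R × C = 5.294 × 0.05938 L/cmH2O = 0.3144 s.
Fraction remaining at end-expiration = e^(−Te/τ) = e^(−0.36/0.3144) = 0.3182 → 31.82%.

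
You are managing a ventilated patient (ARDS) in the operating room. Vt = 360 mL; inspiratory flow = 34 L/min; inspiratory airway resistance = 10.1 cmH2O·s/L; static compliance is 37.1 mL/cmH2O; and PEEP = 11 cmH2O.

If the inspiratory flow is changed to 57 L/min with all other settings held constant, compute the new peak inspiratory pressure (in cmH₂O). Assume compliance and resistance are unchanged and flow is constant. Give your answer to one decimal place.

30.3

Flow: 34 L/min ÷ 60 = 0.5667 L/s.
New flow: 57 L/min ÷ 60 = 0.95 L/s.
PIP = Vt/C + R·V̇ + PEEP (constant-flow equation of motion).
Only the resistive term changes: ΔPIP = R × ΔV̇ = 10.1 × (0.95 − 0.5667) = 10.1 × 0.3833 = 3.871 cmH2O.
Original PIP = 360/37.1 + 10.1×0.5667 + 11 = 26.427 cmH2O; new PIP = 26.427 + (3.871) = 30.298 cmH2O.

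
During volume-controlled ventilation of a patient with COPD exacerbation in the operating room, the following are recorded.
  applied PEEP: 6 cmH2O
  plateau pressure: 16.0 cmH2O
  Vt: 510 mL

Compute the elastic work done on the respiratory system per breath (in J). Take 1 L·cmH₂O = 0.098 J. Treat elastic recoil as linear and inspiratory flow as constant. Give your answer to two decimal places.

Elastic work ≈ ½ × (Pplat − PEEP) × Vt = 0.5 × (16.0 − 6) × 0.510 L = 0.5 × 10.0 × 0.510 = 2.55 L·cmH2O.
× 0.098 J/(L·cmH2O) → 0.2499 J.

0.25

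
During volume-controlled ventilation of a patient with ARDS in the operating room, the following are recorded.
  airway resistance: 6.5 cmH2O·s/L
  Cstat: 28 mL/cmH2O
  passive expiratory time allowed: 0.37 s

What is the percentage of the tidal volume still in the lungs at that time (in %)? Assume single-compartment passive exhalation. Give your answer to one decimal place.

13.1

τ = R × C = 6.5 × 28 mL/cmH2O = 6.5 × 0.028 L/cmH2O = 0.182 s.
Passive exhalation: V(t)/V₀ = e^(−t/τ) = e^(−0.37/0.182) = 0.1309.
Fraction remaining = 0.1309 → 13.09%.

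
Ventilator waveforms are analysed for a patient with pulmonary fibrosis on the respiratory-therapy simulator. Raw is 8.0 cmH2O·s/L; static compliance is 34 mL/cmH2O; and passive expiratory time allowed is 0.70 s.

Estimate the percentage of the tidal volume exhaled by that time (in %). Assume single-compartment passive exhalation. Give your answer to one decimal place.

τ = R × C = 8.0 × 34 mL/cmH2O = 8.0 × 0.034 L/cmH2O = 0.272 s.
Passive exhalation: V(t)/V₀ = e^(−t/τ) = e^(−0.70/0.272) = 0.07627.
Fraction exhaled = 1 − 0.07627 = 0.9237 → 92.37%.

92.4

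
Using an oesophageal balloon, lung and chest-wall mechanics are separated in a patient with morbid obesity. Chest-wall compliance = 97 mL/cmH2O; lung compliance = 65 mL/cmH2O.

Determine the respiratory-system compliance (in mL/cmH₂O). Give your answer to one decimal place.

Lung and chest wall are elastances in series: 1/Crs = 1/CL + 1/Ccw.
1/Crs = 1/65 + 1/97 = 0.02569.
Crs = 38.926 mL/cmH2O.

38.9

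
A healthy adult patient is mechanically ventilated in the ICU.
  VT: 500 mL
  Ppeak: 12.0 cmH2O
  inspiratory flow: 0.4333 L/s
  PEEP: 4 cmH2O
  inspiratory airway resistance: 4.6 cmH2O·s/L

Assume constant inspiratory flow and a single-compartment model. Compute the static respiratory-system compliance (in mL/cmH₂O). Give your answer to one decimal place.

83.2

Equation of motion (constant flow): PIP = Vt/C + R·V̇ + PEEP.
Vt/C = PIP − R·V̇ − PEEP = 12.0 − 4.6×0.4333 − 4 = 12.0 − 1.993 − 4 = 6.007 cmH2O.
C = Vt / 6.007 = 500 / 6.007 = 83.236 mL/cmH2O.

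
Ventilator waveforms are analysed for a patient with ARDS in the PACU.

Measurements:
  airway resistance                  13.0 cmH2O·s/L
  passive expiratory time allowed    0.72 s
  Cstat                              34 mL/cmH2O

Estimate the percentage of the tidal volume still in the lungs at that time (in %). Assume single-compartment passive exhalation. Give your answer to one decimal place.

19.6

τ = R × C = 13.0 × 34 mL/cmH2O = 13.0 × 0.034 L/cmH2O = 0.442 s.
Passive exhalation: V(t)/V₀ = e^(−t/τ) = e^(−0.72/0.442) = 0.1961.
Fraction remaining = 0.1961 → 19.61%.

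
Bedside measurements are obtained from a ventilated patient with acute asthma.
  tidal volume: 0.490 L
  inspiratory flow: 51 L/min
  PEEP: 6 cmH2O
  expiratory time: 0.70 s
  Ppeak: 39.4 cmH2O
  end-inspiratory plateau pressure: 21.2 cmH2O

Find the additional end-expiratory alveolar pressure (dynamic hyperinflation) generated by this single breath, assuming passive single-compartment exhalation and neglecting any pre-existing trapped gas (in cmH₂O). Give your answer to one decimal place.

5.5

Flow: 51 L/min ÷ 60 = 0.85 L/s.
R = (PIP − Pplat)/V̇ = (39.4 − 21.2) / 0.85 = 18.2/0.85 = 21.412 cmH2O·s/L.
C = Vt/(Pplat − PEEP) = 490.0 / (21.2 − 6) = 490.0/15.2 = 32.237 mL/cmH2O.
τ = R × C = 21.412 × 0.03224 L/cmH2O = 0.6903 s.
Fraction remaining = e^(−Te/τ) = e^(−0.70/0.6903) = 0.3627; trapped volume = 490.0 × 0.3627 = 177.72 mL.
Additional alveolar pressure from trapping ≈ V_trapped / C = 177.72 / 32.237 = 5.513 cmH2O.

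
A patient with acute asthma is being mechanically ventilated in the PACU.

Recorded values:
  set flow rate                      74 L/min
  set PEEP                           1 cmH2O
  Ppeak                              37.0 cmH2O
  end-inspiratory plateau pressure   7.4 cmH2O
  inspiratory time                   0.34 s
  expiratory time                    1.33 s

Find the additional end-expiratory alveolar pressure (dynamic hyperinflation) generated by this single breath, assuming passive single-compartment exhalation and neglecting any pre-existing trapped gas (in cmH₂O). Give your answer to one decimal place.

2.7

Flow: 74 L/min ÷ 60 = 1.2333 L/s.
Vt = flow × Ti = 1.2333 L/s × 0.34 s × 1000 mL/L = 419.32 mL.
R = (PIP − Pplat)/V̇ = (37.0 − 7.4) / 1.2333 = 29.6/1.2333 = 24.001 cmH2O·s/L.
C = Vt/(Pplat − PEEP) = 419.32 / (7.4 − 1) = 419.32/6.4 = 65.519 mL/cmH2O.
τ = R × C = 24.001 × 0.06552 L/cmH2O = 1.573 s.
Fraction remaining = e^(−Te/τ) = e^(−1.33/1.573) = 0.4293; trapped volume = 419.32 × 0.4293 = 180.01 mL.
Additional alveolar pressure from trapping ≈ V_trapped / C = 180.01 / 65.519 = 2.747 cmH2O.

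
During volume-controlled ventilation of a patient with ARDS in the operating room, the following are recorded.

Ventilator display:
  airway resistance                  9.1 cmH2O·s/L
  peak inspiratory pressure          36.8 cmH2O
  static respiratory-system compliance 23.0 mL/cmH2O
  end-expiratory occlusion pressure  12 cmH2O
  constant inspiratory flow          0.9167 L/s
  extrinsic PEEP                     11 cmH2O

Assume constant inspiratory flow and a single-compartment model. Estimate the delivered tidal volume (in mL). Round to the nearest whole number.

Total PEEP = 12 cmH2O (set 11 + intrinsic 1); this is the baseline alveolar pressure.
Equation of motion (constant flow): PIP = Vt/C + R·V̇ + PEEP.
Vt/C = PIP − R·V̇ − PEEP = 36.8 − 8.342 − 12 = 16.458 cmH2O.
Vt = C × 16.458 = 23.0 × 16.458 = 378.53 mL.

379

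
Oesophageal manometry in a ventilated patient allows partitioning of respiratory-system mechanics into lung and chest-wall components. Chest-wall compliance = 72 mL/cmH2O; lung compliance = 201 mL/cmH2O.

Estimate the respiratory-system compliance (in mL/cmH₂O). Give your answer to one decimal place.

53.0

Lung and chest wall are elastances in series: 1/Crs = 1/CL + 1/Ccw.
1/Crs = 1/201 + 1/72 = 0.01886.
Crs = 53.022 mL/cmH2O.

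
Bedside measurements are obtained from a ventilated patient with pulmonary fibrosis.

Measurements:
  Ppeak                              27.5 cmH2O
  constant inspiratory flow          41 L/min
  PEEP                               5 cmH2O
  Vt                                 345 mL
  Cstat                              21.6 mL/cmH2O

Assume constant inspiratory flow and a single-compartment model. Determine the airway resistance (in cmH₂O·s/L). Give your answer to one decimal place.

9.6

Flow: 41 L/min ÷ 60 = 0.6833 L/s.
Equation of motion (constant flow): PIP = Vt/C + R·V̇ + PEEP.
R·V̇ = PIP − Vt/C − PEEP = 27.5 − 345/21.6 − 5 = 27.5 − 15.972 − 5 = 6.528 cmH2O.
R = 6.528 / 0.6833 = 9.554 cmH2O·s/L.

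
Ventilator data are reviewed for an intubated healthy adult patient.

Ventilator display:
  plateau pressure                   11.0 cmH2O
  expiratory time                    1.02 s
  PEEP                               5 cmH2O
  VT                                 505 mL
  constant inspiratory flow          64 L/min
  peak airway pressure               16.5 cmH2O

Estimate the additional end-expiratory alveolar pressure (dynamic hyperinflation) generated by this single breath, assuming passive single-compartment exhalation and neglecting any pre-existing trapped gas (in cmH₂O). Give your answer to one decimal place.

Flow: 64 L/min ÷ 60 = 1.0667 L/s.
R = (PIP − Pplat)/V̇ = (16.5 − 11.0) / 1.0667 = 5.5/1.0667 = 5.156 cmH2O·s/L.
C = Vt/(Pplat − PEEP) = 505.0 / (11.0 − 5) = 505.0/6.0 = 84.167 mL/cmH2O.
τ = R × C = 5.156 × 0.08417 L/cmH2O = 0.434 s.
Fraction remaining = e^(−Te/τ) = e^(−1.02/0.434) = 0.09535; trapped volume = 505.0 × 0.09535 = 48.152 mL.
Additional alveolar pressure from trapping ≈ V_trapped / C = 48.152 / 84.167 = 0.5721 cmH2O.

0.6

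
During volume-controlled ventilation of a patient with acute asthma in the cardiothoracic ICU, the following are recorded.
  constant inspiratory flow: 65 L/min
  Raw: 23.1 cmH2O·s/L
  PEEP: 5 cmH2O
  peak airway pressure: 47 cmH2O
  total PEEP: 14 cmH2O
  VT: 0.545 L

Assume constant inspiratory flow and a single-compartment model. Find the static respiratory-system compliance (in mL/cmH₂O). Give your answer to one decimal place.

Flow: 65 L/min ÷ 60 = 1.0833 L/s.
Total PEEP = 14 cmH2O (set 5 + intrinsic 9); this is the baseline alveolar pressure.
Equation of motion (constant flow): PIP = Vt/C + R·V̇ + PEEP.
Vt/C = PIP − R·V̇ − PEEP = 47 − 23.1×1.0833 − 14 = 47 − 25.024 − 14 = 7.976 cmH2O.
C = Vt / 7.976 = 545 / 7.976 = 68.33 mL/cmH2O.

68.3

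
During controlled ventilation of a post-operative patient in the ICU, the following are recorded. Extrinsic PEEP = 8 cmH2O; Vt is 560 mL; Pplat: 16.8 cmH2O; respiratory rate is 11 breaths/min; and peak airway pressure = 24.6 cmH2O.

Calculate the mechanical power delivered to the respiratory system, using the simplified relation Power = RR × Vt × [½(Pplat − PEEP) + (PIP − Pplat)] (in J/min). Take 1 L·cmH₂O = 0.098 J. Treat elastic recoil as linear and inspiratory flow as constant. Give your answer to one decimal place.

Per-breath work = Vt × [½(Pplat−PEEP) + (PIP−Pplat)] = 0.560 × [0.5×8.8 + 7.8] = 0.560 × 12.2 = 6.832 L·cmH2O.
Power = 11 × 6.832 = 75.152 L·cmH2O/min.
× 0.098 J/(L·cmH2O) → 7.365 J/min.

7.4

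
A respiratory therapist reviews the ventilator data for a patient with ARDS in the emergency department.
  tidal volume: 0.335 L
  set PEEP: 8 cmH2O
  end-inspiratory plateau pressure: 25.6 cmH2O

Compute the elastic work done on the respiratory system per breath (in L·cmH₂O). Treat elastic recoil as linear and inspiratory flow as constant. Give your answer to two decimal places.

2.95

Elastic work ≈ ½ × (Pplat − PEEP) × Vt = 0.5 × (25.6 − 8) × 0.335 L = 0.5 × 17.6 × 0.335 = 2.948 L·cmH2O.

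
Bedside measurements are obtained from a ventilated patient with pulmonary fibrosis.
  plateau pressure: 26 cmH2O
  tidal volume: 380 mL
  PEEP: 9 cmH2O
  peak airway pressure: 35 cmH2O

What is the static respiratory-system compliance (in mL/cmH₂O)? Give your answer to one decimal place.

Cstat = Vt / (Pplat − PEEP) = 380 / (26 − 9) = 380 / 17.0 = 22.353 mL/cmH2O.

22.4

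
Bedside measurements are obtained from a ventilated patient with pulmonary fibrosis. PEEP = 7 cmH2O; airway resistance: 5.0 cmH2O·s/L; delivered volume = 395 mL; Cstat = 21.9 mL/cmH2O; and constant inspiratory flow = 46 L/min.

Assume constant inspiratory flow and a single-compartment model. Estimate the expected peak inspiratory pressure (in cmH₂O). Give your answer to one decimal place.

28.9

Flow: 46 L/min ÷ 60 = 0.7667 L/s.
Equation of motion (constant flow): PIP = Vt/C + R·V̇ + PEEP.
PIP = 395/21.9 + 5.0×0.7667 + 7 = 18.037 + 3.834 + 7 = 28.871 cmH2O.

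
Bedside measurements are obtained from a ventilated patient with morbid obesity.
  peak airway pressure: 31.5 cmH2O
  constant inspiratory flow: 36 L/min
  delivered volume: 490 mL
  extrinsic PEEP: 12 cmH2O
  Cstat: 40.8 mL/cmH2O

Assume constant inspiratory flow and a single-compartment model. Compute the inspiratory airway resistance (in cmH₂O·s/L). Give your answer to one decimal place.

Flow: 36 L/min ÷ 60 = 0.6 L/s.
Equation of motion (constant flow): PIP = Vt/C + R·V̇ + PEEP.
R·V̇ = PIP − Vt/C − PEEP = 31.5 − 490/40.8 − 12 = 31.5 − 12.01 − 12 = 7.49 cmH2O.
R = 7.49 / 0.6 = 12.483 cmH2O·s/L.

12.5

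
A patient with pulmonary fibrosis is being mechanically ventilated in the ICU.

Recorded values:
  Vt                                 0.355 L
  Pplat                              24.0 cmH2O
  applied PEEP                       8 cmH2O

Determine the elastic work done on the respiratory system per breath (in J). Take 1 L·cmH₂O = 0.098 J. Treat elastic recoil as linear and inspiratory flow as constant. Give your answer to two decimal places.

0.28

Elastic work ≈ ½ × (Pplat − PEEP) × Vt = 0.5 × (24.0 − 8) × 0.355 L = 0.5 × 16.0 × 0.355 = 2.84 L·cmH2O.
× 0.098 J/(L·cmH2O) → 0.2783 J.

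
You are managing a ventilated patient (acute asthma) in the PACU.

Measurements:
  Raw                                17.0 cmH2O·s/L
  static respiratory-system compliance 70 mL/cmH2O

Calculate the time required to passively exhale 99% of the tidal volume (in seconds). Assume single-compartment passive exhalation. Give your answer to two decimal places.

τ = R × C = 17.0 × 70 mL/cmH2O = 17.0 × 0.070 L/cmH2O = 1.19 s.
Exhaled fraction f = 1 − e^(−t/τ) → t = −τ·ln(1 − f) = −1.19·ln(0.01) = 5.48 s.

5.48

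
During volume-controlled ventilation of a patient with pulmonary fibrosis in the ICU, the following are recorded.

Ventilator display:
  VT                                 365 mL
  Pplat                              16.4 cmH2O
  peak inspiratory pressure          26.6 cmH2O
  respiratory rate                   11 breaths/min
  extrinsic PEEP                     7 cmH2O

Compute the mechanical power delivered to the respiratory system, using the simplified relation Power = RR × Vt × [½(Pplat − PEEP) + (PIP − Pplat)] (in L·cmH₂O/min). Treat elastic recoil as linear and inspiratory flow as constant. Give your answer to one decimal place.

59.8

Per-breath work = Vt × [½(Pplat−PEEP) + (PIP−Pplat)] = 0.365 × [0.5×9.4 + 10.2] = 0.365 × 14.9 = 5.439 L·cmH2O.
Power = 11 × 5.439 = 59.829 L·cmH2O/min.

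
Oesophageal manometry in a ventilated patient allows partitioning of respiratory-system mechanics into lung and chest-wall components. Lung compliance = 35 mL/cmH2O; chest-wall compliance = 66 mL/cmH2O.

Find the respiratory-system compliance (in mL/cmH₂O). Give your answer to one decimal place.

22.9

Lung and chest wall are elastances in series: 1/Crs = 1/CL + 1/Ccw.
1/Crs = 1/35 + 1/66 = 0.04372.
Crs = 22.873 mL/cmH2O.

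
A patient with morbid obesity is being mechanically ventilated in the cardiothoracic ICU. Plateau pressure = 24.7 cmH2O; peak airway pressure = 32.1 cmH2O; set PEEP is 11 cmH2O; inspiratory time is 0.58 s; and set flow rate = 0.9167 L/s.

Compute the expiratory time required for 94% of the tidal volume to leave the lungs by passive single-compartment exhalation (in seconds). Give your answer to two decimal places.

0.88

Vt = flow × Ti = 0.9167 L/s × 0.58 s × 1000 mL/L = 531.69 mL.
R = (PIP − Pplat)/V̇ = (32.1 − 24.7) / 0.9167 = 7.4/0.9167 = 8.072 cmH2O·s/L.
C = Vt/(Pplat − PEEP) = 531.69 / (24.7 − 11) = 531.69/13.7 = 38.809 mL/cmH2O.
τ = R × C = 8.072 × 0.03881 L/cmH2O = 0.3133 s.
t = −τ·ln(1 − 0.94) = −0.3133·ln(0.06) = 0.8814 s.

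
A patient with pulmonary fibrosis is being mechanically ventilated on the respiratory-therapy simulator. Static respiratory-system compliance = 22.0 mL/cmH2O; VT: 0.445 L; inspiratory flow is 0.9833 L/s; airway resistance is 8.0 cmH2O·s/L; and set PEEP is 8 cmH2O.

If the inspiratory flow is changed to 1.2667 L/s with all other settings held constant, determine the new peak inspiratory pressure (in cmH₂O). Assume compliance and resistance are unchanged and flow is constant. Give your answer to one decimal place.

PIP = Vt/C + R·V̇ + PEEP (constant-flow equation of motion).
Only the resistive term changes: ΔPIP = R × ΔV̇ = 8.0 × (1.2667 − 0.9833) = 8.0 × 0.2834 = 2.267 cmH2O.
Original PIP = 445/22.0 + 8.0×0.9833 + 8 = 36.094 cmH2O; new PIP = 36.094 + (2.267) = 38.361 cmH2O.

38.4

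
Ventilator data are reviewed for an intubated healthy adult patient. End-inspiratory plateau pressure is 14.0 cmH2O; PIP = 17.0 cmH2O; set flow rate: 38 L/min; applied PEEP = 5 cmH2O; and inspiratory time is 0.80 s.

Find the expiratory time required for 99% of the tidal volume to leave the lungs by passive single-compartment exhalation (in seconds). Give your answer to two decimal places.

Flow: 38 L/min ÷ 60 = 0.6333 L/s.
Vt = flow × Ti = 0.6333 L/s × 0.80 s × 1000 mL/L = 506.64 mL.
R = (PIP − Pplat)/V̇ = (17.0 − 14.0) / 0.6333 = 3.0/0.6333 = 4.737 cmH2O·s/L.
C = Vt/(Pplat − PEEP) = 506.64 / (14.0 − 5) = 506.64/9.0 = 56.293 mL/cmH2O.
τ = R × C = 4.737 × 0.05629 L/cmH2O = 0.2666 s.
t = −τ·ln(1 − 0.99) = −0.2666·ln(0.01) = 1.228 s.

1.23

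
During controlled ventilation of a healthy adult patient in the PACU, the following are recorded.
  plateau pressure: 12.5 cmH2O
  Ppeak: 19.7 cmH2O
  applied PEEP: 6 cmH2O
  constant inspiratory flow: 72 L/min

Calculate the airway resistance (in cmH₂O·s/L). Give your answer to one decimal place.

Flow: 72 L/min ÷ 60 = 1.2 L/s.
Raw = (PIP − Pplat) / flow = (19.7 − 12.5) / 1.2 = 7.2 / 1.2 = 6.0 cmH2O·s/L.

6.0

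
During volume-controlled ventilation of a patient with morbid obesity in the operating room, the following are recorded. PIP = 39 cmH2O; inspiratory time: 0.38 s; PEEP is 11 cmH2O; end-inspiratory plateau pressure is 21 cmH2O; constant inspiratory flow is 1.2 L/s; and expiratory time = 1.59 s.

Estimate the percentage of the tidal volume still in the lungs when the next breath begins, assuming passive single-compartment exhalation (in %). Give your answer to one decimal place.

9.8

Vt = flow × Ti = 1.2 L/s × 0.38 s × 1000 mL/L = 456.0 mL.
R = (PIP − Pplat)/V̇ = (39 − 21) / 1.2 = 18.0/1.2 = 15.0 cmH2O·s/L.
C = Vt/(Pplat − PEEP) = 456.0 / (21 − 11) = 456.0/10.0 = 45.6 mL/cmH2O.
τ = R × C = 15.0 × 0.0456 L/cmH2O = 0.684 s.
Fraction remaining at end-expiration = e^(−Te/τ) = e^(−1.59/0.684) = 0.09783 → 9.783%.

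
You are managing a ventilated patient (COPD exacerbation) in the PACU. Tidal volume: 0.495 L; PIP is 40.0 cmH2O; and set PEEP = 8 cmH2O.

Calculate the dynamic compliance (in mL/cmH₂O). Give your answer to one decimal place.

Dynamic compliance = Vt / (PIP − PEEP) = 495 / (40.0 − 8) = 495 / 32.0 = 15.469 mL/cmH2O.

15.5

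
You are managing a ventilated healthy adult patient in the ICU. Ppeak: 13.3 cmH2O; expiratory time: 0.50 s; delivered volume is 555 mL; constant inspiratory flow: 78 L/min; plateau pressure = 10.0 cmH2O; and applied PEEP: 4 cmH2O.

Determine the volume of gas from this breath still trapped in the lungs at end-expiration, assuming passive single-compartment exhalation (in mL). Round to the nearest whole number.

Flow: 78 L/min ÷ 60 = 1.3 L/s.
R = (PIP − Pplat)/V̇ = (13.3 − 10.0) / 1.3 = 3.3/1.3 = 2.538 cmH2O·s/L.
C = Vt/(Pplat − PEEP) = 555.0 / (10.0 − 4) = 555.0/6.0 = 92.5 mL/cmH2O.
τ = R × C = 2.538 × 0.0925 L/cmH2O = 0.2348 s.
Fraction remaining = e^(−Te/τ) = e^(−0.50/0.2348) = 0.1189.
Trapped volume = 555.0 × 0.1189 = 65.99 mL.

66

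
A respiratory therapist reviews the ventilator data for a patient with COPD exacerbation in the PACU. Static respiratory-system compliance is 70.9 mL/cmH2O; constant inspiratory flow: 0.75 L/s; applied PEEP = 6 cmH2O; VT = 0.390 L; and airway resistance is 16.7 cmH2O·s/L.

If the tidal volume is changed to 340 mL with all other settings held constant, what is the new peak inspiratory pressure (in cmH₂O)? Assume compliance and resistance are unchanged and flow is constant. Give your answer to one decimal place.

PIP = Vt/C + R·V̇ + PEEP (constant-flow equation of motion).
Only the elastic term changes: ΔPIP = ΔVt / C = (340 − 390) / 70.9 = -0.7052 cmH2O.
Original PIP = 390/70.9 + 16.7×0.75 + 6 = 24.026 cmH2O; new PIP = 24.026 + (-0.7052) = 23.321 cmH2O.

23.3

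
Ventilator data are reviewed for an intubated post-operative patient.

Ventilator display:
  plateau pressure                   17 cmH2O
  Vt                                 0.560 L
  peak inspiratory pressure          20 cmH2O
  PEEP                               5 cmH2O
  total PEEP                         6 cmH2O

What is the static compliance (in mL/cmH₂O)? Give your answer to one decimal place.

End-expiratory occlusion gives total PEEP = 6 cmH2O (intrinsic PEEP = 6 − 5 = 1). Use total PEEP for the elastic gradient.
Cstat = Vt / (Pplat − PEEPtotal) = 560 / (17 − 6) = 560 / 11.0 = 50.909 mL/cmH2O.

50.9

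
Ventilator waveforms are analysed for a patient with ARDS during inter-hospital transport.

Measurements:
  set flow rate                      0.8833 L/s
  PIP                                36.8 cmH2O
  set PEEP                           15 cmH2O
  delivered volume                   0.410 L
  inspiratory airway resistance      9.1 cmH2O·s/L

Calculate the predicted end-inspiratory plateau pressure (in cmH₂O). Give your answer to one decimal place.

28.8

Pplat = PIP − Raw × flow = 36.8 − 9.1 × 0.8833 = 36.8 − 8.038 = 28.762 cmH2O.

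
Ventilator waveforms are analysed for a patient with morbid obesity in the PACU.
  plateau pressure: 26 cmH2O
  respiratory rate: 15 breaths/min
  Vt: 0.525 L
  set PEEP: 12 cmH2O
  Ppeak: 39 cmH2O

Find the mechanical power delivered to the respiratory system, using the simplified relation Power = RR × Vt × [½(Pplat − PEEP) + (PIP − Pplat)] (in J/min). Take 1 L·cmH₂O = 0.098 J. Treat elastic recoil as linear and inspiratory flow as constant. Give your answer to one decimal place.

15.4

Per-breath work = Vt × [½(Pplat−PEEP) + (PIP−Pplat)] = 0.525 × [0.5×14.0 + 13.0] = 0.525 × 20.0 = 10.5 L·cmH2O.
Power = 15 × 10.5 = 157.5 L·cmH2O/min.
× 0.098 J/(L·cmH2O) → 15.435 J/min.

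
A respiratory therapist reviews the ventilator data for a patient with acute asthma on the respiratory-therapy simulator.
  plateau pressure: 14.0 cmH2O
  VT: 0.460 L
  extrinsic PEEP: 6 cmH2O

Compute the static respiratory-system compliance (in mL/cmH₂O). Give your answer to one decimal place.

Cstat = Vt / (Pplat − PEEP) = 460 / (14.0 − 6) = 460 / 8.0 = 57.5 mL/cmH2O.

57.5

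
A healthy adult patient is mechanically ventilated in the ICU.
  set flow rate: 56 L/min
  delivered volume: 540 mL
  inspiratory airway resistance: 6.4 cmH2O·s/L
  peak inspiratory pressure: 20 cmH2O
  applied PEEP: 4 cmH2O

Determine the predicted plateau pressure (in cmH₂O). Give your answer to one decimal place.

Flow: 56 L/min ÷ 60 = 0.9333 L/s.
Pplat = PIP − Raw × flow = 20 − 6.4 × 0.9333 = 20 − 5.973 = 14.027 cmH2O.

14.0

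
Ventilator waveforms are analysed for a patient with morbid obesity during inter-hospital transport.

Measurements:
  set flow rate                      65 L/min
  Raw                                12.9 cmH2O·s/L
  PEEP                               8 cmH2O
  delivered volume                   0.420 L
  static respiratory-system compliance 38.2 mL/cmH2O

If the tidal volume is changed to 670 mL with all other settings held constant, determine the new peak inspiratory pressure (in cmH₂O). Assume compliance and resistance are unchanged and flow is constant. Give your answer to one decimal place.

Flow: 65 L/min ÷ 60 = 1.0833 L/s.
PIP = Vt/C + R·V̇ + PEEP (constant-flow equation of motion).
Only the elastic term changes: ΔPIP = ΔVt / C = (670 − 420) / 38.2 = 6.545 cmH2O.
Original PIP = 420/38.2 + 12.9×1.0833 + 8 = 32.969 cmH2O; new PIP = 32.969 + (6.545) = 39.514 cmH2O.

39.5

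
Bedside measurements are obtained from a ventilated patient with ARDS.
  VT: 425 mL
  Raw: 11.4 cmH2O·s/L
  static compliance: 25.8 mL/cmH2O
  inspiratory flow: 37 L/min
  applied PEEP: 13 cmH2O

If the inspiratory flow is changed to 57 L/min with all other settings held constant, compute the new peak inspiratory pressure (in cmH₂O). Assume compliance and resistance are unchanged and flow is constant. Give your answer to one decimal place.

40.3

Flow: 37 L/min ÷ 60 = 0.6167 L/s.
New flow: 57 L/min ÷ 60 = 0.95 L/s.
PIP = Vt/C + R·V̇ + PEEP (constant-flow equation of motion).
Only the resistive term changes: ΔPIP = R × ΔV̇ = 11.4 × (0.95 − 0.6167) = 11.4 × 0.3333 = 3.8 cmH2O.
Original PIP = 425/25.8 + 11.4×0.6167 + 13 = 36.503 cmH2O; new PIP = 36.503 + (3.8) = 40.303 cmH2O.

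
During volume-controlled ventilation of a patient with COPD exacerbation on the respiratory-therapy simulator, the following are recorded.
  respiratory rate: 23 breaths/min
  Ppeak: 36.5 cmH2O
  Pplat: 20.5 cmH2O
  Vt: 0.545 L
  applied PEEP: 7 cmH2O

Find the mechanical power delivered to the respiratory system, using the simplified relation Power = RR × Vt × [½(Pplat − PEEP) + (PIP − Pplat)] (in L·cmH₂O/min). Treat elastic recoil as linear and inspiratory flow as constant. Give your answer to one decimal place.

285.2

Per-breath work = Vt × [½(Pplat−PEEP) + (PIP−Pplat)] = 0.545 × [0.5×13.5 + 16.0] = 0.545 × 22.75 = 12.399 L·cmH2O.
Power = 23 × 12.399 = 285.18 L·cmH2O/min.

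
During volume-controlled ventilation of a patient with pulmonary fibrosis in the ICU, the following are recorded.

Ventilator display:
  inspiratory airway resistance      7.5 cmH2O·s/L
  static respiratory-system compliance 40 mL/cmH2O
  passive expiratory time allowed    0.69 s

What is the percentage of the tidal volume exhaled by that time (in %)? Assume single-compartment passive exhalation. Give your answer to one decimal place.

τ = R × C = 7.5 × 40 mL/cmH2O = 7.5 × 0.040 L/cmH2O = 0.3 s.
Passive exhalation: V(t)/V₀ = e^(−t/τ) = e^(−0.69/0.3) = 0.1003.
Fraction exhaled = 1 − 0.1003 = 0.8997 → 89.97%.

90.0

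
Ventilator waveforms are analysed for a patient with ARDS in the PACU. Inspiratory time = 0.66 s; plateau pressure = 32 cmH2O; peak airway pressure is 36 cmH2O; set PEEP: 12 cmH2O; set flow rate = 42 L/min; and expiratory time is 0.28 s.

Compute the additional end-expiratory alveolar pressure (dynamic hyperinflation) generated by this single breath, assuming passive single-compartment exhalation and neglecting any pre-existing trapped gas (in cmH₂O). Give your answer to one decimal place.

2.4

Flow: 42 L/min ÷ 60 = 0.7 L/s.
Vt = flow × Ti = 0.7 L/s × 0.66 s × 1000 mL/L = 462.0 mL.
R = (PIP − Pplat)/V̇ = (36 − 32) / 0.7 = 4.0/0.7 = 5.714 cmH2O·s/L.
C = Vt/(Pplat − PEEP) = 462.0 / (32 − 12) = 462.0/20.0 = 23.1 mL/cmH2O.
τ = R × C = 5.714 × 0.0231 L/cmH2O = 0.132 s.
Fraction remaining = e^(−Te/τ) = e^(−0.28/0.132) = 0.1199; trapped volume = 462.0 × 0.1199 = 55.394 mL.
Additional alveolar pressure from trapping ≈ V_trapped / C = 55.394 / 23.1 = 2.398 cmH2O.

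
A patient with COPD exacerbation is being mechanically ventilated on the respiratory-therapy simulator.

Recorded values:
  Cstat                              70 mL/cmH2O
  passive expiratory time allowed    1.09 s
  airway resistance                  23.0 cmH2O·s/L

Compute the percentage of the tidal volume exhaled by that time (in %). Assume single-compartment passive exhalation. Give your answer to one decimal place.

49.2

τ = R × C = 23.0 × 70 mL/cmH2O = 23.0 × 0.070 L/cmH2O = 1.61 s.
Passive exhalation: V(t)/V₀ = e^(−t/τ) = e^(−1.09/1.61) = 0.5081.
Fraction exhaled = 1 − 0.5081 = 0.4919 → 49.19%.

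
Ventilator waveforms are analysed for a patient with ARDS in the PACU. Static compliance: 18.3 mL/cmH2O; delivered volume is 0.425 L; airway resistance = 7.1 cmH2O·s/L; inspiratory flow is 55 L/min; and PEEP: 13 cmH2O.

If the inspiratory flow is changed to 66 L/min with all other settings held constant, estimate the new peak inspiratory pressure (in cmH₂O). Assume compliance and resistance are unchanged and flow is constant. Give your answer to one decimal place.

44.0

Flow: 55 L/min ÷ 60 = 0.9167 L/s.
New flow: 66 L/min ÷ 60 = 1.1 L/s.
PIP = Vt/C + R·V̇ + PEEP (constant-flow equation of motion).
Only the resistive term changes: ΔPIP = R × ΔV̇ = 7.1 × (1.1 − 0.9167) = 7.1 × 0.1833 = 1.301 cmH2O.
Original PIP = 425/18.3 + 7.1×0.9167 + 13 = 42.733 cmH2O; new PIP = 42.733 + (1.301) = 44.034 cmH2O.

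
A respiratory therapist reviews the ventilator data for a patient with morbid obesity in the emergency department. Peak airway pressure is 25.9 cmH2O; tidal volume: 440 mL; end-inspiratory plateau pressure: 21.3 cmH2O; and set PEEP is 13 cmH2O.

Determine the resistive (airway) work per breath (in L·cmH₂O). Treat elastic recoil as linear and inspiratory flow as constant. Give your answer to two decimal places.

2.02

With constant inspiratory flow the resistive pressure is constant at PIP − Pplat = 25.9 − 21.3 = 4.6 cmH2O, so resistive work = 4.6 × 0.440 = 2.024 L·cmH2O.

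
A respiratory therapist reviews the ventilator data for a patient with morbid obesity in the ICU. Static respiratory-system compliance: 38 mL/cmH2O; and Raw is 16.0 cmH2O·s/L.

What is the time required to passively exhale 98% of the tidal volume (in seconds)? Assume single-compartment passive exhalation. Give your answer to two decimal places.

τ = R × C = 16.0 × 38 mL/cmH2O = 16.0 × 0.038 L/cmH2O = 0.608 s.
Exhaled fraction f = 1 − e^(−t/τ) → t = −τ·ln(1 − f) = −0.608·ln(0.02) = 2.379 s.

2.38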